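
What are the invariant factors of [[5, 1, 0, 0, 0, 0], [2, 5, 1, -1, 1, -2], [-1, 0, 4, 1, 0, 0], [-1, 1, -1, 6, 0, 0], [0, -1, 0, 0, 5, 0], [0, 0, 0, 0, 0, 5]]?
The Jordan structure of A has elementary divisors (x - 5)^3, (x - 5)^2, (x - 5). Arranging the block sizes at each eigenvalue in decreasing order and taking row products gives the invariant factors.

Invariant factors (smallest first, each dividing the next): x - 5, (x - 5)^2, (x - 5)^3.

Check: the last factor (x - 5)^3 is the minimal polynomial, and the product (x - 5)^6 is the characteristic polynomial.

x - 5, (x - 5)^2, (x - 5)^3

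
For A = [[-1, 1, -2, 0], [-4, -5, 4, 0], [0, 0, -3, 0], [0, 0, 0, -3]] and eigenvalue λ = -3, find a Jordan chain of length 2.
We seek v_1 ∈ ker((A + 3I)^2) \ ker(A + 3I), then set v_{i+1} = (A + 3I) v_i.

One such chain is v_1 = [[1, -1, 0, 0]]^T, v_2 = [[1, -2, 0, 0]]^T. Check: (A + 3I) v_2 = [[0, 0, 0, 0]]^T = 0.

v_1 = [[1, -1, 0, 0]]^T, v_2 = [[1, -2, 0, 0]]^T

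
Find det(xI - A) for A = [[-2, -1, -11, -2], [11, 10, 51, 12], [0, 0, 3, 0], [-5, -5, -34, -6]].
χ_A(x) = (x - 4)(x - 3)(x + 1)^2

xI - A = [[x + 2, 1, 11, 2], [-11, x - 10, -51, -12], [0, 0, x - 3, 0], [5, 5, 34, x + 6]].

Expanding det(xI - A) along the first row:
det(xI - A) = + (x + 2)·det([[x - 10, -51, -12], [0, x - 3, 0], [5, 34, x + 6]]) - (1)·det([[-11, -51, -12], [0, x - 3, 0], [5, 34, x + 6]]) + (11)·det([[-11, x - 10, -12], [0, 0, 0], [5, 5, x + 6]]) - (2)·det([[-11, x - 10, -51], [0, 0, x - 3], [5, 5, 34]]).

Evaluating gives χ_A(x) = x^4 - 5x^3 - x^2 + 17x + 12 = (x - 4)(x - 3)(x + 1)^2.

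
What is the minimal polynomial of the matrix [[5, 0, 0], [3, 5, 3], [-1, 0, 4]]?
m_A(x) = (x - 5)(x - 4)

The characteristic polynomial factors as (x - 5)^2(x - 4). The minimal polynomial is ∏(x - λ)^{k_λ} where k_λ is the size of the largest Jordan block at λ.

For λ = 4: rank(A - 4I) = 2, and the largest Jordan block has size 1 (the smallest k with rank((A - 4I)^k) = rank((A - 4I)^(k+1))).
For λ = 5: rank(A - 5I) = 1, and the largest Jordan block has size 1 (the smallest k with rank((A - 5I)^k) = rank((A - 5I)^(k+1))).

So m_A(x) = (x - 5)(x - 4).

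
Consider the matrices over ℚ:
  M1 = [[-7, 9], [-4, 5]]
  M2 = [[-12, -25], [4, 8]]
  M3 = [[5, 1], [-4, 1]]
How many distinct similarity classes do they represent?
3 classes: {M1}, {M2}, {M3}

Characteristic polynomials: χ_{M1} = (x + 1)^2, χ_{M2} = (x + 2)^2, χ_{M3} = (x - 3)^2.

{M1}: invariant factors (x + 1)^2.

{M2}: invariant factors (x + 2)^2.

{M3}: invariant factors (x - 3)^2.

Matrices are similar if and only if their invariant-factor lists agree; the partition into similarity classes is {M1}, {M2}, {M3}.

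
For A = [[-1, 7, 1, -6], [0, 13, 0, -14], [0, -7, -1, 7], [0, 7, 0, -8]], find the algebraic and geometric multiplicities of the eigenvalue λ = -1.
The characteristic polynomial is (x - 6)(x + 1)^3, so the factor x + 1 appears with exponent 3: the algebraic multiplicity is 3.

rank(A + I) = 2, so the eigenspace has dimension 4 - 2 = 2: the geometric multiplicity is 2.

Since 2 < 3, A is not diagonalizable.

algebraic multiplicity 3, geometric multiplicity 2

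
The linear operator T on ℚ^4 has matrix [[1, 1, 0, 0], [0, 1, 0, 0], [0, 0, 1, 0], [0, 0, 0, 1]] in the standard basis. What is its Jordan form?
J = [[1, 1, 0, 0], [0, 1, 0, 0], [0, 0, 1, 0], [0, 0, 0, 1]]

The characteristic polynomial is det(xI - A) = (x - 1)^4, so the eigenvalues are 1 (algebraic multiplicity 4).

For λ = 1: rank(A - I) = 1, rank((A - I)^2) = 0. The eigenspace has dimension 4 - 1 = 3, so there are 3 Jordan blocks; the rank sequence gives block sizes [2, 1, 1].

Assembling the blocks gives the Jordan form J above.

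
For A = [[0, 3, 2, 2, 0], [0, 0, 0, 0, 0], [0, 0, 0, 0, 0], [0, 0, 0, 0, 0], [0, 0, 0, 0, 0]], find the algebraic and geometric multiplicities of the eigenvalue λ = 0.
The characteristic polynomial is x^5, so the factor x appears with exponent 5: the algebraic multiplicity is 5.

rank(A) = 1, so the eigenspace has dimension 5 - 1 = 4: the geometric multiplicity is 4.

Since 4 < 5, A is not diagonalizable.

algebraic multiplicity 5, geometric multiplicity 4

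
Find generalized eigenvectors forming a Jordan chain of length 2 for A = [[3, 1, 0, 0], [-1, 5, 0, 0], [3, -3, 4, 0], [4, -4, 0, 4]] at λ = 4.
We seek v_1 ∈ ker((A - 4I)^2) \ ker(A - 4I), then set v_{i+1} = (A - 4I) v_i.

One such chain is v_1 = [[-1, 0, 4, 4]]^T, v_2 = [[1, 1, -3, -4]]^T. Check: (A - 4I) v_2 = [[0, 0, 0, 0]]^T = 0.

v_1 = [[-1, 0, 4, 4]]^T, v_2 = [[1, 1, -3, -4]]^T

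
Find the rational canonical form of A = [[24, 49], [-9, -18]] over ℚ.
The invariant factors of A (the non-unit diagonal entries of the Smith normal form of xI - A over ℚ[x]) are (x - 3)^2, each dividing the next. The characteristic polynomial is their product, (x - 3)^2.

The rational canonical form is the block-diagonal matrix of companion matrices C(f_i):
R = [[0, -9], [1, 6]].

R = [[0, -9], [1, 6]]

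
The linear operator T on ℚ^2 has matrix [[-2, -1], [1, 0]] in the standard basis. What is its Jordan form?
The characteristic polynomial is det(xI - A) = (x + 1)^2, so the eigenvalues are -1 (algebraic multiplicity 2).

For λ = -1: rank(A + I) = 1, rank((A + I)^2) = 0. The eigenspace has dimension 2 - 1 = 1, so there is 1 Jordan block; the rank sequence gives block sizes [2].

Assembling the blocks gives the Jordan form J above.

J = [[-1, 1], [0, -1]]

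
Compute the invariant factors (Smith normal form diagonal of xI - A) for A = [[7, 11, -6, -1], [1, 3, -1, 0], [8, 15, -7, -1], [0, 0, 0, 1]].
x - 1, (x - 1)^3

The Jordan structure of A has elementary divisors (x - 1)^3, (x - 1). Arranging the block sizes at each eigenvalue in decreasing order and taking row products gives the invariant factors.

Invariant factors (smallest first, each dividing the next): x - 1, (x - 1)^3.

Check: the last factor (x - 1)^3 is the minimal polynomial, and the product (x - 1)^4 is the characteristic polynomial.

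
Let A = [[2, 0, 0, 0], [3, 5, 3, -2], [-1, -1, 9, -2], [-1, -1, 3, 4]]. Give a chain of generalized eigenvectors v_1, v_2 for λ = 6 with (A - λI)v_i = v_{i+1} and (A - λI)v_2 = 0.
v_1 = [[0, 0, 1, 1]]^T, v_2 = [[0, 1, 1, 1]]^T

We seek v_1 ∈ ker((A - 6I)^2) \ ker(A - 6I), then set v_{i+1} = (A - 6I) v_i.

One such chain is v_1 = [[0, 0, 1, 1]]^T, v_2 = [[0, 1, 1, 1]]^T. Check: (A - 6I) v_2 = [[0, 0, 0, 0]]^T = 0.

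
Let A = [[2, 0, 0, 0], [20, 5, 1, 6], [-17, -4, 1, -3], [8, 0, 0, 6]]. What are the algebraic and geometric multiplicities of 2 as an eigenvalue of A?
The characteristic polynomial is (x - 6)(x - 3)^2(x - 2), so the factor x - 2 appears with exponent 1: the algebraic multiplicity is 1.

rank(A - 2I) = 3, so the eigenspace has dimension 4 - 3 = 1: the geometric multiplicity is 1.

algebraic multiplicity 1, geometric multiplicity 1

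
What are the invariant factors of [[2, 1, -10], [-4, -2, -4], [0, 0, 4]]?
x^2(x - 4)

The Jordan structure of A has elementary divisors x^2, (x - 4). Arranging the block sizes at each eigenvalue in decreasing order and taking row products gives the invariant factors.

Invariant factors (smallest first, each dividing the next): x^2(x - 4).

Check: the last factor x^2(x - 4) is the minimal polynomial, and the product x^2(x - 4) is the characteristic polynomial.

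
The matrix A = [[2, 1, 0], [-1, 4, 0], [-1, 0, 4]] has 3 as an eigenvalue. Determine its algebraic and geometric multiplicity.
The characteristic polynomial is (x - 4)(x - 3)^2, so the factor x - 3 appears with exponent 2: the algebraic multiplicity is 2.

rank(A - 3I) = 2, so the eigenspace has dimension 3 - 2 = 1: the geometric multiplicity is 1.

Since 1 < 2, A is not diagonalizable.

algebraic multiplicity 2, geometric multiplicity 1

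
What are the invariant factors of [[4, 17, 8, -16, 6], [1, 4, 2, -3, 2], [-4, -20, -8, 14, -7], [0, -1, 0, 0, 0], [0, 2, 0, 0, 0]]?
The Jordan structure of A has elementary divisors x^3, x^2. Arranging the block sizes at each eigenvalue in decreasing order and taking row products gives the invariant factors.

Invariant factors (smallest first, each dividing the next): x^2, x^3.

Check: the last factor x^3 is the minimal polynomial, and the product x^5 is the characteristic polynomial.

x^2, x^3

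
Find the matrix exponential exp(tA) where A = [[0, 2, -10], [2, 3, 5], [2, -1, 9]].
e^{tA} = [[(1 - 4*t)*e^{4*t}, 2*t*e^{4*t}, -10*t*e^{4*t}], [2*t*e^{4*t}, (1 - t)*e^{4*t}, 5*t*e^{4*t}], [2*t*e^{4*t}, -t*e^{4*t}, (5*t + 1)*e^{4*t}]]

A has Jordan form J = [[4, 1, 0], [0, 4, 0], [0, 0, 4]] with A = PJP^{-1}, so e^{tA} = P e^{tJ} P^{-1}.

For a Jordan block J_k(λ), e^{tJ_k(λ)} = e^{λt} · (I + tN + t^2 N^2/2! + ... + t^{k-1} N^{k-1}/(k-1)!) where N is the nilpotent superdiagonal part.

Assembling the blocks and conjugating back gives the entries of e^{tA} as shown above.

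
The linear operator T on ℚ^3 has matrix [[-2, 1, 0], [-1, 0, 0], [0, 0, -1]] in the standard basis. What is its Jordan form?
J = [[-1, 1, 0], [0, -1, 0], [0, 0, -1]]

The characteristic polynomial is det(xI - A) = (x + 1)^3, so the eigenvalues are -1 (algebraic multiplicity 3).

For λ = -1: rank(A + I) = 1, rank((A + I)^2) = 0. The eigenspace has dimension 3 - 1 = 2, so there are 2 Jordan blocks; the rank sequence gives block sizes [2, 1].

Assembling the blocks gives the Jordan form J above.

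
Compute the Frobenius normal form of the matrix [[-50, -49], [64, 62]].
R = [[0, -36], [1, 12]]

The invariant factors of A (the non-unit diagonal entries of the Smith normal form of xI - A over ℚ[x]) are (x - 6)^2, each dividing the next. The characteristic polynomial is their product, (x - 6)^2.

The rational canonical form is the block-diagonal matrix of companion matrices C(f_i):
R = [[0, -36], [1, 12]].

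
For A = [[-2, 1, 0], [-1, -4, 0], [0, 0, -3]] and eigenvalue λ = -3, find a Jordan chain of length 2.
We seek v_1 ∈ ker((A + 3I)^2) \ ker(A + 3I), then set v_{i+1} = (A + 3I) v_i.

One such chain is v_1 = [[2, -1, 1]]^T, v_2 = [[1, -1, 0]]^T. Check: (A + 3I) v_2 = [[0, 0, 0]]^T = 0.

v_1 = [[2, -1, 1]]^T, v_2 = [[1, -1, 0]]^T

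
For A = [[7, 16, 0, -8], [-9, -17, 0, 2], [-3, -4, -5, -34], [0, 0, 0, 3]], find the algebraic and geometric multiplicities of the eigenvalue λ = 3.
algebraic multiplicity 1, geometric multiplicity 1

The characteristic polynomial is (x - 3)(x + 5)^3, so the factor x - 3 appears with exponent 1: the algebraic multiplicity is 1.

rank(A - 3I) = 3, so the eigenspace has dimension 4 - 3 = 1: the geometric multiplicity is 1.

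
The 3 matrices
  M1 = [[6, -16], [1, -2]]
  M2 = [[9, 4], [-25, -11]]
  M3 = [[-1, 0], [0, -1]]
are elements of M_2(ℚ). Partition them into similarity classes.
3 classes: {M1}, {M2}, {M3}

Characteristic polynomials: χ_{M1} = (x - 2)^2, χ_{M2} = (x + 1)^2, χ_{M3} = (x + 1)^2.

{M1}: invariant factors (x - 2)^2.

{M2}: invariant factors (x + 1)^2.

{M3}: invariant factors x + 1, x + 1.

Matrices are similar if and only if their invariant-factor lists agree; the partition into similarity classes is {M1}, {M2}, {M3}.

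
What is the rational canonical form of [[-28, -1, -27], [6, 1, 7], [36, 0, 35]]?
The invariant factors of A (the non-unit diagonal entries of the Smith normal form of xI - A over ℚ[x]) are (x - 5)^2(x + 2), each dividing the next. The characteristic polynomial is their product, (x - 5)^2(x + 2).

The rational canonical form is the block-diagonal matrix of companion matrices C(f_i):
R = [[0, 0, -50], [1, 0, -5], [0, 1, 8]].

R = [[0, 0, -50], [1, 0, -5], [0, 1, 8]]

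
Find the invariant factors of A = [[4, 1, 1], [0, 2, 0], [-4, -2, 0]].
x - 2, (x - 2)^2

The Jordan structure of A has elementary divisors (x - 2)^2, (x - 2). Arranging the block sizes at each eigenvalue in decreasing order and taking row products gives the invariant factors.

Invariant factors (smallest first, each dividing the next): x - 2, (x - 2)^2.

Check: the last factor (x - 2)^2 is the minimal polynomial, and the product (x - 2)^3 is the characteristic polynomial.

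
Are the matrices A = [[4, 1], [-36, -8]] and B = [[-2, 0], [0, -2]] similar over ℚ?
No.

Both have characteristic polynomial (x + 2)^2, but the minimal polynomial of A is (x + 2)^2 while the minimal polynomial of B is x + 2. The minimal polynomial is a similarity invariant, so A and B are not similar.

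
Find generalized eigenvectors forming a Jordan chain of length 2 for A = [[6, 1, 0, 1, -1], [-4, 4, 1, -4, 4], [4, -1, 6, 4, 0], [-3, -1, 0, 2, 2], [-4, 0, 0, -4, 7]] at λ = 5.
We seek v_1 ∈ ker((A - 5I)^2) \ ker(A - 5I), then set v_{i+1} = (A - 5I) v_i.

One such chain is v_1 = [[0, 0, 1, -1, -1]]^T, v_2 = [[0, 1, -3, 1, 2]]^T. Check: (A - 5I) v_2 = [[0, 0, 0, 0, 0]]^T = 0.

v_1 = [[0, 0, 1, -1, -1]]^T, v_2 = [[0, 1, -3, 1, 2]]^T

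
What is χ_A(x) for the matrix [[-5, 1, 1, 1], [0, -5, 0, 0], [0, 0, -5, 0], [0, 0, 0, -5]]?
χ_A(x) = (x + 5)^4

xI - A = [[x + 5, -1, -1, -1], [0, x + 5, 0, 0], [0, 0, x + 5, 0], [0, 0, 0, x + 5]].

Expanding det(xI - A) along the first row:
det(xI - A) = + (x + 5)·det([[x + 5, 0, 0], [0, x + 5, 0], [0, 0, x + 5]]) - (-1)·det([[0, 0, 0], [0, x + 5, 0], [0, 0, x + 5]]) + (-1)·det([[0, x + 5, 0], [0, 0, 0], [0, 0, x + 5]]) - (-1)·det([[0, x + 5, 0], [0, 0, x + 5], [0, 0, 0]]).

Evaluating gives χ_A(x) = x^4 + 20x^3 + 150x^2 + 500x + 625 = (x + 5)^4.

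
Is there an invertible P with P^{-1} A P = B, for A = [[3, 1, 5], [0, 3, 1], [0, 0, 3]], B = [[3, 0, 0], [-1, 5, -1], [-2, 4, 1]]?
No.

Both have characteristic polynomial (x - 3)^3, but the minimal polynomial of A is (x - 3)^3 while the minimal polynomial of B is (x - 3)^2. The minimal polynomial is a similarity invariant, so A and B are not similar.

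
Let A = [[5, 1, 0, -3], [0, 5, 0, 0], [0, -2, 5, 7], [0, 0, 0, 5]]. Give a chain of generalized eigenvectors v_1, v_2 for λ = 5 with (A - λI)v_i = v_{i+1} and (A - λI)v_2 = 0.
We seek v_1 ∈ ker((A - 5I)^2) \ ker(A - 5I), then set v_{i+1} = (A - 5I) v_i.

One such chain is v_1 = [[0, 1, 0, 0]]^T, v_2 = [[1, 0, -2, 0]]^T. Check: (A - 5I) v_2 = [[0, 0, 0, 0]]^T = 0.

v_1 = [[0, 1, 0, 0]]^T, v_2 = [[1, 0, -2, 0]]^T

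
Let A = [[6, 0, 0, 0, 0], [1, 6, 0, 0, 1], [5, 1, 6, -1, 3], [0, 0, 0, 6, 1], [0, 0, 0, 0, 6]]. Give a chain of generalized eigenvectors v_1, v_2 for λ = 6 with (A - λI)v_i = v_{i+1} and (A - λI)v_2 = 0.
We seek v_1 ∈ ker((A - 6I)^2) \ ker(A - 6I), then set v_{i+1} = (A - 6I) v_i.

One such chain is v_1 = [[0, 0, 0, 1, 1]]^T, v_2 = [[0, 1, 2, 1, 0]]^T. Check: (A - 6I) v_2 = [[0, 0, 0, 0, 0]]^T = 0.

v_1 = [[0, 0, 0, 1, 1]]^T, v_2 = [[0, 1, 2, 1, 0]]^T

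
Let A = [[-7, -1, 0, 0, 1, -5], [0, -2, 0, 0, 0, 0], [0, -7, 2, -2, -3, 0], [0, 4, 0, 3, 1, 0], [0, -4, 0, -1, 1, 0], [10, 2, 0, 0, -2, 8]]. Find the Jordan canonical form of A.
The characteristic polynomial is det(xI - A) = (x - 3)(x - 2)^3(x + 2)^2, so the eigenvalues are -2 (algebraic multiplicity 2), 2 (algebraic multiplicity 3), 3 (algebraic multiplicity 1).

For λ = -2: rank(A + 2I) = 4. The eigenspace has dimension 6 - 4 = 2, so there are 2 Jordan blocks; the rank sequence gives block sizes [1, 1].

For λ = 2: rank(A - 2I) = 5, rank((A - 2I)^2) = 4, rank((A - 2I)^3) = 3. The eigenspace has dimension 6 - 5 = 1, so there is 1 Jordan block; the rank sequence gives block sizes [3].

For λ = 3: algebraic multiplicity 1 gives one 1×1 block.

Assembling the blocks gives the Jordan form J above.

J = [[-2, 0, 0, 0, 0, 0], [0, -2, 0, 0, 0, 0], [0, 0, 2, 1, 0, 0], [0, 0, 0, 2, 1, 0], [0, 0, 0, 0, 2, 0], [0, 0, 0, 0, 0, 3]]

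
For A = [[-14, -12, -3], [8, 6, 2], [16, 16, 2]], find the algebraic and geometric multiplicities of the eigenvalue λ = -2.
algebraic multiplicity 3, geometric multiplicity 2

The characteristic polynomial is (x + 2)^3, so the factor x + 2 appears with exponent 3: the algebraic multiplicity is 3.

rank(A + 2I) = 1, so the eigenspace has dimension 3 - 1 = 2: the geometric multiplicity is 2.

Since 2 < 3, A is not diagonalizable.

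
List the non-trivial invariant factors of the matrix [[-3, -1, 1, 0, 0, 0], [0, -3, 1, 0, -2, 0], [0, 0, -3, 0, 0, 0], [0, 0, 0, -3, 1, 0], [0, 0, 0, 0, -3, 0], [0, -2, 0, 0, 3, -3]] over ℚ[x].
The Jordan structure of A has elementary divisors (x + 3)^3, (x + 3)^2, (x + 3). Arranging the block sizes at each eigenvalue in decreasing order and taking row products gives the invariant factors.

Invariant factors (smallest first, each dividing the next): x + 3, (x + 3)^2, (x + 3)^3.

Check: the last factor (x + 3)^3 is the minimal polynomial, and the product (x + 3)^6 is the characteristic polynomial.

x + 3, (x + 3)^2, (x + 3)^3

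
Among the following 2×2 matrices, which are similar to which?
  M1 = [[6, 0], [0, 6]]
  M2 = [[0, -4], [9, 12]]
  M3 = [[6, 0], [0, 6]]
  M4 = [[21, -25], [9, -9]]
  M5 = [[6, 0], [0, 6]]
Characteristic polynomials: χ_{M1} = (x - 6)^2, χ_{M2} = (x - 6)^2, χ_{M3} = (x - 6)^2, χ_{M4} = (x - 6)^2, χ_{M5} = (x - 6)^2.

{M1, M3, M5}: invariant factors x - 6, x - 6.

{M2, M4}: invariant factors (x - 6)^2.

Matrices are similar if and only if their invariant-factor lists agree; the partition into similarity classes is {M1, M3, M5}, {M2, M4}.

2 classes: {M1, M3, M5}, {M2, M4}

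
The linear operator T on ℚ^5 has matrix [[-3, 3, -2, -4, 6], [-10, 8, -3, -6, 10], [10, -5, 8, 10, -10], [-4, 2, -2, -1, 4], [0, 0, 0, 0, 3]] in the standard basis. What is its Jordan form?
The characteristic polynomial is det(xI - A) = (x - 3)^5, so the eigenvalues are 3 (algebraic multiplicity 5).

For λ = 3: rank(A - 3I) = 2, rank((A - 3I)^2) = 1, rank((A - 3I)^3) = 0. The eigenspace has dimension 5 - 2 = 3, so there are 3 Jordan blocks; the rank sequence gives block sizes [3, 1, 1].

Assembling the blocks gives the Jordan form J above.

J = [[3, 1, 0, 0, 0], [0, 3, 1, 0, 0], [0, 0, 3, 0, 0], [0, 0, 0, 3, 0], [0, 0, 0, 0, 3]]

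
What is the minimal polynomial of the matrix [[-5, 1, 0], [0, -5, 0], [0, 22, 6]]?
m_A(x) = (x - 6)(x + 5)^2

The characteristic polynomial factors as (x - 6)(x + 5)^2. The minimal polynomial is ∏(x - λ)^{k_λ} where k_λ is the size of the largest Jordan block at λ.

For λ = -5: rank(A + 5I) = 2, and the largest Jordan block has size 2 (the smallest k with rank((A + 5I)^k) = rank((A + 5I)^(k+1))).
For λ = 6: rank(A - 6I) = 2, and the largest Jordan block has size 1 (the smallest k with rank((A - 6I)^k) = rank((A - 6I)^(k+1))).

So m_A(x) = (x - 6)(x + 5)^2.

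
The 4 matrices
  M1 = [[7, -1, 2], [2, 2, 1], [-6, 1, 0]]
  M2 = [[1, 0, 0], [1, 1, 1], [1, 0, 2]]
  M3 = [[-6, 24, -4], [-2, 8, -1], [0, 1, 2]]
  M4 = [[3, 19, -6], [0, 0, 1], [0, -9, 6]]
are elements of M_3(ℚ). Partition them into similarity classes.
Characteristic polynomials: χ_{M1} = (x - 3)^3, χ_{M2} = (x - 2)(x - 1)^2, χ_{M3} = (x - 2)(x - 1)^2, χ_{M4} = (x - 3)^3.

{M1, M4}: invariant factors (x - 3)^3.

{M2}: invariant factors x - 1, (x - 2)(x - 1).

{M3}: invariant factors (x - 2)(x - 1)^2.

Matrices are similar if and only if their invariant-factor lists agree; the partition into similarity classes is {M1, M4}, {M2}, {M3}.

3 classes: {M1, M4}, {M2}, {M3}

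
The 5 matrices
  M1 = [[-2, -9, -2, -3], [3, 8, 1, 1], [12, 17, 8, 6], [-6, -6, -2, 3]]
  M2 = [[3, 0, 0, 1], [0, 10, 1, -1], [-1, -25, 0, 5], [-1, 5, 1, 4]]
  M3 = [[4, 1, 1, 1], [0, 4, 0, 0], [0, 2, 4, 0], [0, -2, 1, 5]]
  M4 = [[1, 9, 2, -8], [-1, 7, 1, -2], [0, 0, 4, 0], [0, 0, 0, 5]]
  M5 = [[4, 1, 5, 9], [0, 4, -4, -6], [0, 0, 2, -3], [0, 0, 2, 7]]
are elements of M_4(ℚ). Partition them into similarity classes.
Characteristic polynomials: χ_{M1} = (x - 5)(x - 4)^3, χ_{M2} = (x - 5)(x - 4)^3, χ_{M3} = (x - 5)(x - 4)^3, χ_{M4} = (x - 5)(x - 4)^3, χ_{M5} = (x - 5)(x - 4)^3.

{M1, M2, M4}: invariant factors (x - 5)(x - 4)^3.

{M3, M5}: invariant factors x - 4, (x - 5)(x - 4)^2.

Matrices are similar if and only if their invariant-factor lists agree; the partition into similarity classes is {M1, M2, M4}, {M3, M5}.

2 classes: {M1, M2, M4}, {M3, M5}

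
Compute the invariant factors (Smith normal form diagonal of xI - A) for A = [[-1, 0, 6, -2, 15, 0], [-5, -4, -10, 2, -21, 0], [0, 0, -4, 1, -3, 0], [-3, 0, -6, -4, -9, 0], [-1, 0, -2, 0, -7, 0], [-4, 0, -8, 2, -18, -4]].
The Jordan structure of A has elementary divisors (x + 4)^2, (x + 4)^2, (x + 4), (x + 4). Arranging the block sizes at each eigenvalue in decreasing order and taking row products gives the invariant factors.

Invariant factors (smallest first, each dividing the next): x + 4, x + 4, (x + 4)^2, (x + 4)^2.

Check: the last factor (x + 4)^2 is the minimal polynomial, and the product (x + 4)^6 is the characteristic polynomial.

x + 4, x + 4, (x + 4)^2, (x + 4)^2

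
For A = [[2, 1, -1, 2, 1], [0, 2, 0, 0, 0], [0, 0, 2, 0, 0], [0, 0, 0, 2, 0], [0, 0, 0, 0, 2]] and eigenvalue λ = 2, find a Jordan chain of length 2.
We seek v_1 ∈ ker((A - 2I)^2) \ ker(A - 2I), then set v_{i+1} = (A - 2I) v_i.

One such chain is v_1 = [[0, 0, 0, 0, 1]]^T, v_2 = [[1, 0, 0, 0, 0]]^T. Check: (A - 2I) v_2 = [[0, 0, 0, 0, 0]]^T = 0.

v_1 = [[0, 0, 0, 0, 1]]^T, v_2 = [[1, 0, 0, 0, 0]]^T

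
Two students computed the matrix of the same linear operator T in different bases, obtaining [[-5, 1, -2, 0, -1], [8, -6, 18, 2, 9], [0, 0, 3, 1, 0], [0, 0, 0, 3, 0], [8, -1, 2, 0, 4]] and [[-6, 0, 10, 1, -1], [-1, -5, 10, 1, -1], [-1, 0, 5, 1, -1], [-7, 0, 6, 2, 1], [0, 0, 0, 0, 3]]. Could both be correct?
No.

Both have characteristic polynomial (x - 3)^3(x + 5)^2, but the minimal polynomial of A is (x - 3)^2(x + 5)^2 while the minimal polynomial of B is (x - 3)^2(x + 5). The minimal polynomial is a similarity invariant, so A and B are not similar.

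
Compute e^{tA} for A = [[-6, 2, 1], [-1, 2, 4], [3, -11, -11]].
e^{tA} = [[(t^2 - t + 1)*e^{-5*t}, t*(t + 4)*e^{-5*t}/2, t*(t + 2)*e^{-5*t}/2], [t*(3*t - 1)*e^{-5*t}, (3*t^2 + 14*t + 2)*e^{-5*t}/2, t*(3*t + 8)*e^{-5*t}/2], [t*(3 - 5*t)*e^{-5*t}, t*(-5*t - 22)*e^{-5*t}/2, (-5*t^2 - 12*t + 2)*e^{-5*t}/2]]

A has Jordan form J = [[-5, 1, 0], [0, -5, 1], [0, 0, -5]] with A = PJP^{-1}, so e^{tA} = P e^{tJ} P^{-1}.

For a Jordan block J_k(λ), e^{tJ_k(λ)} = e^{λt} · (I + tN + t^2 N^2/2! + ... + t^{k-1} N^{k-1}/(k-1)!) where N is the nilpotent superdiagonal part.

Assembling the blocks and conjugating back gives the entries of e^{tA} as shown above.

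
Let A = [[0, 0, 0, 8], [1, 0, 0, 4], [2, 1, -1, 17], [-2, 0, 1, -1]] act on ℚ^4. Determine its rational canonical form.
The invariant factors of A (the non-unit diagonal entries of the Smith normal form of xI - A over ℚ[x]) are (x + 2)(x^3 - 4), each dividing the next. The characteristic polynomial is their product, (x + 2)(x^3 - 4).

The rational canonical form is the block-diagonal matrix of companion matrices C(f_i):
R = [[0, 0, 0, 8], [1, 0, 0, 4], [0, 1, 0, 0], [0, 0, 1, -2]].

Note the characteristic polynomial does not split into linear factors over ℚ, so A has no Jordan form over ℚ; the rational canonical form exists over any field.

R = [[0, 0, 0, 8], [1, 0, 0, 4], [0, 1, 0, 0], [0, 0, 1, -2]]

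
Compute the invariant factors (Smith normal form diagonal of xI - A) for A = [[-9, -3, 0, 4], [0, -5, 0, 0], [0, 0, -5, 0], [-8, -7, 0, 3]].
x + 5, (x + 1)(x + 5)^2

The Jordan structure of A has elementary divisors (x + 5)^2, (x + 5), (x + 1). Arranging the block sizes at each eigenvalue in decreasing order and taking row products gives the invariant factors.

Invariant factors (smallest first, each dividing the next): x + 5, (x + 1)(x + 5)^2.

Check: the last factor (x + 1)(x + 5)^2 is the minimal polynomial, and the product (x + 1)(x + 5)^3 is the characteristic polynomial.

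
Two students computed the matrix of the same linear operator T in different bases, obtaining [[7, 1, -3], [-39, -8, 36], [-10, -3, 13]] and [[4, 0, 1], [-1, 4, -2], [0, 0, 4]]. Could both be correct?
Two matrices over a field are similar if and only if they have the same invariant factors.

Both A and B have characteristic polynomial (x - 4)^3 and minimal polynomial (x - 4)^3. Computing further, both have invariant factors (x - 4)^3. Hence A and B are similar.

Yes.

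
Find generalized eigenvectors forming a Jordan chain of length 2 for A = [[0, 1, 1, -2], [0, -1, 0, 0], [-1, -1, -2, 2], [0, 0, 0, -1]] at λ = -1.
v_1 = [[-7, -5, 9, -2]]^T, v_2 = [[1, 0, -1, 0]]^T

We seek v_1 ∈ ker((A + I)^2) \ ker(A + I), then set v_{i+1} = (A + I) v_i.

One such chain is v_1 = [[-7, -5, 9, -2]]^T, v_2 = [[1, 0, -1, 0]]^T. Check: (A + I) v_2 = [[0, 0, 0, 0]]^T = 0.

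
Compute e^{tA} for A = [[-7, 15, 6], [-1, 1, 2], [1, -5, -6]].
e^{tA} = [[(1 - 3*t)*e^{-4*t}, 15*t*e^{-4*t}, 6*t*e^{-4*t}], [-t*e^{-4*t}, (5*t + 1)*e^{-4*t}, 2*t*e^{-4*t}], [t*e^{-4*t}, -5*t*e^{-4*t}, (1 - 2*t)*e^{-4*t}]]

A has Jordan form J = [[-4, 1, 0], [0, -4, 0], [0, 0, -4]] with A = PJP^{-1}, so e^{tA} = P e^{tJ} P^{-1}.

For a Jordan block J_k(λ), e^{tJ_k(λ)} = e^{λt} · (I + tN + t^2 N^2/2! + ... + t^{k-1} N^{k-1}/(k-1)!) where N is the nilpotent superdiagonal part.

Assembling the blocks and conjugating back gives the entries of e^{tA} as shown above.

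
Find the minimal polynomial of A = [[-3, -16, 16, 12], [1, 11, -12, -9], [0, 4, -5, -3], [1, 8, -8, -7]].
m_A(x) = (x + 1)^3

The characteristic polynomial factors as (x + 1)^4. The minimal polynomial is ∏(x - λ)^{k_λ} where k_λ is the size of the largest Jordan block at λ.

For λ = -1: rank(A + I) = 2, and the largest Jordan block has size 3 (the smallest k with rank((A + I)^k) = rank((A + I)^(k+1))).

So m_A(x) = (x + 1)^3.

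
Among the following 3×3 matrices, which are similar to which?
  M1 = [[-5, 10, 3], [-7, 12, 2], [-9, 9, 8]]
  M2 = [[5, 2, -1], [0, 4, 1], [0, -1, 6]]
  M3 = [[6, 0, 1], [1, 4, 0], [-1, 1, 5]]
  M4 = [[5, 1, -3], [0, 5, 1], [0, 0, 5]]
1 class: {M1, M2, M3, M4}

Characteristic polynomials: χ_{M1} = (x - 5)^3, χ_{M2} = (x - 5)^3, χ_{M3} = (x - 5)^3, χ_{M4} = (x - 5)^3.

{M1, M2, M3, M4}: invariant factors (x - 5)^3.

Matrices are similar if and only if their invariant-factor lists agree; the partition into similarity classes is {M1, M2, M3, M4}.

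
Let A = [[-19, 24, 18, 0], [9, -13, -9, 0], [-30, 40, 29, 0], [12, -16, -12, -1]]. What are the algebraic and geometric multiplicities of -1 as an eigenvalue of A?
The characteristic polynomial is (x + 1)^4, so the factor x + 1 appears with exponent 4: the algebraic multiplicity is 4.

rank(A + I) = 1, so the eigenspace has dimension 4 - 1 = 3: the geometric multiplicity is 3.

Since 3 < 4, A is not diagonalizable.

algebraic multiplicity 4, geometric multiplicity 3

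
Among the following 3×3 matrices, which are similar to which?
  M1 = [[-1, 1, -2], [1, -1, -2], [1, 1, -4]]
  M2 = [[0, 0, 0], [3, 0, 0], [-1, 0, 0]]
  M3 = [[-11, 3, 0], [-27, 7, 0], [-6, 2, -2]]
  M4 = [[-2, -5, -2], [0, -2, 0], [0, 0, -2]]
2 classes: {M1, M3, M4}, {M2}

Characteristic polynomials: χ_{M1} = (x + 2)^3, χ_{M2} = x^3, χ_{M3} = (x + 2)^3, χ_{M4} = (x + 2)^3.

{M1, M3, M4}: invariant factors x + 2, (x + 2)^2.

{M2}: invariant factors x, x^2.

Matrices are similar if and only if their invariant-factor lists agree; the partition into similarity classes is {M1, M3, M4}, {M2}.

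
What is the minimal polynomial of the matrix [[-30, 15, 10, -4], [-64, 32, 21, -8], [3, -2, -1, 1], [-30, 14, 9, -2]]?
m_A(x) = (x - 1)^3(x + 4)

The characteristic polynomial factors as (x - 1)^3(x + 4). The minimal polynomial is ∏(x - λ)^{k_λ} where k_λ is the size of the largest Jordan block at λ.

For λ = -4: rank(A + 4I) = 3, and the largest Jordan block has size 1 (the smallest k with rank((A + 4I)^k) = rank((A + 4I)^(k+1))).
For λ = 1: rank(A - I) = 3, and the largest Jordan block has size 3 (the smallest k with rank((A - I)^k) = rank((A - I)^(k+1))).

So m_A(x) = (x - 1)^3(x + 4).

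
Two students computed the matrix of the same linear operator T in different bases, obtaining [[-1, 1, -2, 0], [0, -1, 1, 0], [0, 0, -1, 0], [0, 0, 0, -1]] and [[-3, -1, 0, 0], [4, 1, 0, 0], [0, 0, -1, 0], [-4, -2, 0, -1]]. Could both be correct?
Both have characteristic polynomial (x + 1)^4, but the minimal polynomial of A is (x + 1)^3 while the minimal polynomial of B is (x + 1)^2. The minimal polynomial is a similarity invariant, so A and B are not similar.

No.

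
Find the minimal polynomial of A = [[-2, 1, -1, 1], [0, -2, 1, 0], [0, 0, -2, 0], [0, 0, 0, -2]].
The characteristic polynomial factors as (x + 2)^4. The minimal polynomial is ∏(x - λ)^{k_λ} where k_λ is the size of the largest Jordan block at λ.

For λ = -2: rank(A + 2I) = 2, and the largest Jordan block has size 3 (the smallest k with rank((A + 2I)^k) = rank((A + 2I)^(k+1))).

So m_A(x) = (x + 2)^3.

m_A(x) = (x + 2)^3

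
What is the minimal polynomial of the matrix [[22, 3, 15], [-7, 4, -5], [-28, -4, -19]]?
m_A(x) = (x - 3)^2(x - 1)

The characteristic polynomial factors as (x - 3)^2(x - 1). The minimal polynomial is ∏(x - λ)^{k_λ} where k_λ is the size of the largest Jordan block at λ.

For λ = 1: rank(A - I) = 2, and the largest Jordan block has size 1 (the smallest k with rank((A - I)^k) = rank((A - I)^(k+1))).
For λ = 3: rank(A - 3I) = 2, and the largest Jordan block has size 2 (the smallest k with rank((A - 3I)^k) = rank((A - 3I)^(k+1))).

So m_A(x) = (x - 3)^2(x - 1).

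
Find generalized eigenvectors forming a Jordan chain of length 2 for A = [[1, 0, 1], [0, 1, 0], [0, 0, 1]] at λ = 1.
v_1 = [[-6, 2, 1]]^T, v_2 = [[1, 0, 0]]^T

We seek v_1 ∈ ker((A - I)^2) \ ker(A - I), then set v_{i+1} = (A - I) v_i.

One such chain is v_1 = [[-6, 2, 1]]^T, v_2 = [[1, 0, 0]]^T. Check: (A - I) v_2 = [[0, 0, 0]]^T = 0.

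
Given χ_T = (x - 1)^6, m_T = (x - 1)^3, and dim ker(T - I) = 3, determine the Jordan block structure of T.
λ = 1: algebraic multiplicity 6 (exponent in χ_T), largest block size 3 (exponent in m_T), 3 blocks (geometric multiplicity). These force block sizes [3, 2, 1].

Jordan blocks: (1, 3), (1, 2), (1, 1)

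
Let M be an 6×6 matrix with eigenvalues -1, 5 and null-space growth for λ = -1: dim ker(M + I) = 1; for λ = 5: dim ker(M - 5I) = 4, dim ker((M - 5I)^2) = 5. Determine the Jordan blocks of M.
λ = -1: successive nullity increments [1] count blocks of size ≥ k; block sizes are [1].
λ = 5: successive nullity increments [4, 1] count blocks of size ≥ k; block sizes are [2, 1, 1, 1].

Jordan blocks: (-1, 1), (5, 2), (5, 1), (5, 1), (5, 1)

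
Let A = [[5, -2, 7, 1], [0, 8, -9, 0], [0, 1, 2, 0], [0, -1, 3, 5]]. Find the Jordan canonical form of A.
The characteristic polynomial is det(xI - A) = (x - 5)^4, so the eigenvalues are 5 (algebraic multiplicity 4).

For λ = 5: rank(A - 5I) = 2, rank((A - 5I)^2) = 0. The eigenspace has dimension 4 - 2 = 2, so there are 2 Jordan blocks; the rank sequence gives block sizes [2, 2].

Assembling the blocks gives the Jordan form J above.

J = [[5, 1, 0, 0], [0, 5, 0, 0], [0, 0, 5, 1], [0, 0, 0, 5]]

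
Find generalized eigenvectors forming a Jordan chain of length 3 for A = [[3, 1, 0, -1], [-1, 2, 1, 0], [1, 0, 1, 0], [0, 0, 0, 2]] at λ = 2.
We seek v_1 ∈ ker((A - 2I)^3) \ ker((A - 2I)^2), then set v_{i+1} = (A - 2I) v_i.

One such chain is v_1 = [[0, 0, 1, 0]]^T, v_2 = [[0, 1, -1, 0]]^T, v_3 = [[1, -1, 1, 0]]^T. Check: (A - 2I) v_3 = [[0, 0, 0, 0]]^T = 0.

v_1 = [[0, 0, 1, 0]]^T, v_2 = [[0, 1, -1, 0]]^T, v_3 = [[1, -1, 1, 0]]^T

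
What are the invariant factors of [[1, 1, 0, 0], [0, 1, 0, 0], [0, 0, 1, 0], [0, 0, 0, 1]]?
The Jordan structure of A has elementary divisors (x - 1)^2, (x - 1), (x - 1). Arranging the block sizes at each eigenvalue in decreasing order and taking row products gives the invariant factors.

Invariant factors (smallest first, each dividing the next): x - 1, x - 1, (x - 1)^2.

Check: the last factor (x - 1)^2 is the minimal polynomial, and the product (x - 1)^4 is the characteristic polynomial.

x - 1, x - 1, (x - 1)^2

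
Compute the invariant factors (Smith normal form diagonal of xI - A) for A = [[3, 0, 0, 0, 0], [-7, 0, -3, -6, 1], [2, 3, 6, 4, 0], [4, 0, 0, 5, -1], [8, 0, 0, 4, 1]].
The Jordan structure of A has elementary divisors (x - 3)^3, (x - 3)^2. Arranging the block sizes at each eigenvalue in decreasing order and taking row products gives the invariant factors.

Invariant factors (smallest first, each dividing the next): (x - 3)^2, (x - 3)^3.

Check: the last factor (x - 3)^3 is the minimal polynomial, and the product (x - 3)^5 is the characteristic polynomial.

(x - 3)^2, (x - 3)^3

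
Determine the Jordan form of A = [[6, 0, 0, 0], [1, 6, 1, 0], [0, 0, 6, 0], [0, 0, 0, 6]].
J = [[6, 1, 0, 0], [0, 6, 0, 0], [0, 0, 6, 0], [0, 0, 0, 6]]

The characteristic polynomial is det(xI - A) = (x - 6)^4, so the eigenvalues are 6 (algebraic multiplicity 4).

For λ = 6: rank(A - 6I) = 1, rank((A - 6I)^2) = 0. The eigenspace has dimension 4 - 1 = 3, so there are 3 Jordan blocks; the rank sequence gives block sizes [2, 1, 1].

Assembling the blocks gives the Jordan form J above.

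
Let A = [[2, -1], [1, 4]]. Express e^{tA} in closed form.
A has Jordan form J = [[3, 1], [0, 3]] with A = PJP^{-1}, so e^{tA} = P e^{tJ} P^{-1}.

For a Jordan block J_k(λ), e^{tJ_k(λ)} = e^{λt} · (I + tN + t^2 N^2/2! + ... + t^{k-1} N^{k-1}/(k-1)!) where N is the nilpotent superdiagonal part.

Assembling the blocks and conjugating back gives the entries of e^{tA} as shown above.

e^{tA} = [[(1 - t)*e^{3*t}, -t*e^{3*t}], [t*e^{3*t}, (t + 1)*e^{3*t}]]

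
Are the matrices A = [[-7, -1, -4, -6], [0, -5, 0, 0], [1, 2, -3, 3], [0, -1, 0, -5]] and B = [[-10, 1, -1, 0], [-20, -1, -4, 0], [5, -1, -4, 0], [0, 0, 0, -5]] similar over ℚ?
Both have characteristic polynomial (x + 5)^4 and minimal polynomial (x + 5)^2. But rank(A + 5I) = 2 for A while rank(B + 5I) = 1 for B, so the number of Jordan blocks at λ = -5 differs. A and B are not similar.

No.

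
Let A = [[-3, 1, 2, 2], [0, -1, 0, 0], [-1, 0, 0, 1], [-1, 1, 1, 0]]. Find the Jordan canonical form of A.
The characteristic polynomial is det(xI - A) = (x + 1)^4, so the eigenvalues are -1 (algebraic multiplicity 4).

For λ = -1: rank(A + I) = 2, rank((A + I)^2) = 0. The eigenspace has dimension 4 - 2 = 2, so there are 2 Jordan blocks; the rank sequence gives block sizes [2, 2].

Assembling the blocks gives the Jordan form J above.

J = [[-1, 1, 0, 0], [0, -1, 0, 0], [0, 0, -1, 1], [0, 0, 0, -1]]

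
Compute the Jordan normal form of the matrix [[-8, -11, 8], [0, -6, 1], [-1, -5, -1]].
J = [[-5, 1, 0], [0, -5, 1], [0, 0, -5]]

The characteristic polynomial is det(xI - A) = (x + 5)^3, so the eigenvalues are -5 (algebraic multiplicity 3).

For λ = -5: rank(A + 5I) = 2, rank((A + 5I)^2) = 1, rank((A + 5I)^3) = 0. The eigenspace has dimension 3 - 2 = 1, so there is 1 Jordan block; the rank sequence gives block sizes [3].

Assembling the blocks gives the Jordan form J above.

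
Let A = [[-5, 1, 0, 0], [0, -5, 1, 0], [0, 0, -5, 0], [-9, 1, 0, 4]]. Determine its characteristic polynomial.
χ_A(x) = (x - 4)(x + 5)^3

xI - A = [[x + 5, -1, 0, 0], [0, x + 5, -1, 0], [0, 0, x + 5, 0], [9, -1, 0, x - 4]].

Expanding det(xI - A) along the first row:
det(xI - A) = + (x + 5)·det([[x + 5, -1, 0], [0, x + 5, 0], [-1, 0, x - 4]]) - (-1)·det([[0, -1, 0], [0, x + 5, 0], [9, 0, x - 4]]) + (0)·det([[0, x + 5, 0], [0, 0, 0], [9, -1, x - 4]]) - (0)·det([[0, x + 5, -1], [0, 0, x + 5], [9, -1, 0]]).

Evaluating gives χ_A(x) = x^4 + 11x^3 + 15x^2 - 175x - 500 = (x - 4)(x + 5)^3.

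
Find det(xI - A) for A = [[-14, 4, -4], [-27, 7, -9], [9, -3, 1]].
xI - A = [[x + 14, -4, 4], [27, x - 7, 9], [-9, 3, x - 1]].

Expanding det(xI - A) along the first row:
det(xI - A) = + (x + 14)·det([[x - 7, 9], [3, x - 1]]) - (-4)·det([[27, 9], [-9, x - 1]]) + (4)·det([[27, x - 7], [-9, 3]]).

Evaluating gives χ_A(x) = x^3 + 6x^2 + 12x + 8 = (x + 2)^3.

χ_A(x) = (x + 2)^3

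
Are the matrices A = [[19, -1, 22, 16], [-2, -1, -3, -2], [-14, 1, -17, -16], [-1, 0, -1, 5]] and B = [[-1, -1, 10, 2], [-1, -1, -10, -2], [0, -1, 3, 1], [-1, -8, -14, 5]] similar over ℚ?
Yes.

Two matrices over a field are similar if and only if they have the same invariant factors.

Both A and B have characteristic polynomial (x - 5)^2(x + 2)^2 and minimal polynomial (x - 5)^2(x + 2)^2. Computing further, both have invariant factors (x - 5)^2(x + 2)^2. Hence A and B are similar.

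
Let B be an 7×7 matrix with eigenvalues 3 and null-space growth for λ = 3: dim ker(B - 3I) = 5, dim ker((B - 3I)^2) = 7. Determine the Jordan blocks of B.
Jordan blocks: (3, 2), (3, 2), (3, 1), (3, 1), (3, 1)

λ = 3: successive nullity increments [5, 2] count blocks of size ≥ k; block sizes are [2, 2, 1, 1, 1].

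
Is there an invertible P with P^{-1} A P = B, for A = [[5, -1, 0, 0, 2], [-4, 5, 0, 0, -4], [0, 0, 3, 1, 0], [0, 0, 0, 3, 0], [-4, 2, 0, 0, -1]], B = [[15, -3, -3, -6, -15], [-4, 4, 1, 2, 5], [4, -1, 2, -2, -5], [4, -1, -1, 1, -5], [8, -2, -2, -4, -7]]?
Both have characteristic polynomial (x - 3)^5 and minimal polynomial (x - 3)^2. But rank(A - 3I) = 2 for A while rank(B - 3I) = 1 for B, so the number of Jordan blocks at λ = 3 differs. A and B are not similar.

No.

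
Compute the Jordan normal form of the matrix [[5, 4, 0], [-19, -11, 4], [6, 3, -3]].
J = [[-3, 1, 0], [0, -3, 1], [0, 0, -3]]

The characteristic polynomial is det(xI - A) = (x + 3)^3, so the eigenvalues are -3 (algebraic multiplicity 3).

For λ = -3: rank(A + 3I) = 2, rank((A + 3I)^2) = 1, rank((A + 3I)^3) = 0. The eigenspace has dimension 3 - 2 = 1, so there is 1 Jordan block; the rank sequence gives block sizes [3].

Assembling the blocks gives the Jordan form J above.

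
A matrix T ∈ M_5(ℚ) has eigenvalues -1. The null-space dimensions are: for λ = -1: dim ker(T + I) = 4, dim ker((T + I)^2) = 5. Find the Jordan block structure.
λ = -1: successive nullity increments [4, 1] count blocks of size ≥ k; block sizes are [2, 1, 1, 1].

Jordan blocks: (-1, 2), (-1, 1), (-1, 1), (-1, 1)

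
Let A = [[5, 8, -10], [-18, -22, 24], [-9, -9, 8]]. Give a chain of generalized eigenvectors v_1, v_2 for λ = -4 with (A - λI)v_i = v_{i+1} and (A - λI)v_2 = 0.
v_1 = [[0, 1, 1]]^T, v_2 = [[-2, 6, 3]]^T

We seek v_1 ∈ ker((A + 4I)^2) \ ker(A + 4I), then set v_{i+1} = (A + 4I) v_i.

One such chain is v_1 = [[0, 1, 1]]^T, v_2 = [[-2, 6, 3]]^T. Check: (A + 4I) v_2 = [[0, 0, 0]]^T = 0.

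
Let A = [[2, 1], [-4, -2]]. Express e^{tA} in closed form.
A has Jordan form J = [[0, 1], [0, 0]] with A = PJP^{-1}, so e^{tA} = P e^{tJ} P^{-1}.

For a Jordan block J_k(λ), e^{tJ_k(λ)} = e^{λt} · (I + tN + t^2 N^2/2! + ... + t^{k-1} N^{k-1}/(k-1)!) where N is the nilpotent superdiagonal part.

Assembling the blocks and conjugating back gives the entries of e^{tA} as shown above.

e^{tA} = [[2*t + 1, t], [-4*t, 1 - 2*t]]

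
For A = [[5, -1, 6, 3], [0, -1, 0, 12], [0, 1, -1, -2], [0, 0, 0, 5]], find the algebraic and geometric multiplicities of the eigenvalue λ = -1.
The characteristic polynomial is (x - 5)^2(x + 1)^2, so the factor x + 1 appears with exponent 2: the algebraic multiplicity is 2.

rank(A + I) = 3, so the eigenspace has dimension 4 - 3 = 1: the geometric multiplicity is 1.

Since 1 < 2, A is not diagonalizable.

algebraic multiplicity 2, geometric multiplicity 1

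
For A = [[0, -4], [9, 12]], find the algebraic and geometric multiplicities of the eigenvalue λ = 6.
algebraic multiplicity 2, geometric multiplicity 1

The characteristic polynomial is (x - 6)^2, so the factor x - 6 appears with exponent 2: the algebraic multiplicity is 2.

rank(A - 6I) = 1, so the eigenspace has dimension 2 - 1 = 1: the geometric multiplicity is 1.

Since 1 < 2, A is not diagonalizable.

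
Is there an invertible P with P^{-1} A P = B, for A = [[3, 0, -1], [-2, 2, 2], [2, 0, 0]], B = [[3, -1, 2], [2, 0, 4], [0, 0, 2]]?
Yes.

Two matrices over a field are similar if and only if they have the same invariant factors.

Both A and B have characteristic polynomial (x - 2)^2(x - 1) and minimal polynomial (x - 2)(x - 1). Computing further, both have invariant factors x - 2, (x - 2)(x - 1). Hence A and B are similar.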